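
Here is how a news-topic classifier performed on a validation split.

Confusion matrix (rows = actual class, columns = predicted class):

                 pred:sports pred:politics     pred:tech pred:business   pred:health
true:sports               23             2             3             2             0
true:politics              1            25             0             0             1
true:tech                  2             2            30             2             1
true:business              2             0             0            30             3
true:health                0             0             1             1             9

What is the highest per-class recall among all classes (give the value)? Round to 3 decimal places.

Per-class recall (TP/(TP+FN)):
  sports: TP=23, FN=2+3+2+0=7 → 23/30 = 0.7667
  politics: TP=25, FN=1+0+0+1=2 → 25/27 = 0.9259
  tech: TP=30, FN=2+2+2+1=7 → 30/37 = 0.8108
  business: TP=30, FN=2+0+0+3=5 → 30/35 = 0.8571
  health: TP=9, FN=0+0+1+1=2 → 9/11 = 0.8182
Highest is class 'politics' with recall = 0.926.

0.926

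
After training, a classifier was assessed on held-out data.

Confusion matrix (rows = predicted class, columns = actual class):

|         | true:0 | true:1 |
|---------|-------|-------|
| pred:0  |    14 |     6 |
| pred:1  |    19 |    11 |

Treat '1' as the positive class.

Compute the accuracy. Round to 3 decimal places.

Accuracy = (TP+TN)/N = (11+14)/50 = 0.500

0.500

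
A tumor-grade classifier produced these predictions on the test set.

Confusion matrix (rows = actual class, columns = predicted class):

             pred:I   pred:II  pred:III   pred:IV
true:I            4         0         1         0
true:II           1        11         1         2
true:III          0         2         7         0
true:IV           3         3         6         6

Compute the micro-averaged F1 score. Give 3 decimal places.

0.596

Micro-averaging pools counts across classes: ΣTP=28, ΣFP=19, ΣFN=19.
Micro-F1 score = 2·TP/(2·TP+FP+FN) on pooled counts = 0.596 (equals overall accuracy in single-label multiclass).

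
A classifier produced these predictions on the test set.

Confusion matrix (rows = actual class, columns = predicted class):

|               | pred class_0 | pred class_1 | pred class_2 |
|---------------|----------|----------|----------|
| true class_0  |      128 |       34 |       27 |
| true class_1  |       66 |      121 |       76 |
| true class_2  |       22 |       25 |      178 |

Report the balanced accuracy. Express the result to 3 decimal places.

Balanced accuracy = mean of per-class recall.
  class_0: recall = 128/189 = 0.6772
  class_1: recall = 121/263 = 0.4601
  class_2: recall = 178/225 = 0.7911
Mean = (0.6772 + 0.4601 + 0.7911) / 3 = 0.643

0.643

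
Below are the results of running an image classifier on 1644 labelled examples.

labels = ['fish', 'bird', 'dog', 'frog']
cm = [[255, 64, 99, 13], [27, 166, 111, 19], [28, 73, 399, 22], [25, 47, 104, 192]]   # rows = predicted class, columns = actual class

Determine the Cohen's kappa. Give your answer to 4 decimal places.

Observed agreement pₒ = trace/N = 1012/1644 = 0.61557
Expected agreement pₑ = Σ (rowᵢ·colᵢ)/N² = (335·431 + 350·323 + 713·522 + 246·368)/1644² = 0.26645
κ = (pₒ − pₑ)/(1 − pₑ) = (0.61557 − 0.26645)/(1 − 0.26645) = 0.4759

0.4759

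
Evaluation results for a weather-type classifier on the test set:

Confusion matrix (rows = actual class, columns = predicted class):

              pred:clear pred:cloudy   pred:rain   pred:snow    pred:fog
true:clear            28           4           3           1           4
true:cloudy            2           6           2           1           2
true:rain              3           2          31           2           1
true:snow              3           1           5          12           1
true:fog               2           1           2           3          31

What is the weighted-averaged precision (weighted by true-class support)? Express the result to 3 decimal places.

0.706

Per-class precision (TP/(TP+FP)):
  clear: TP=28, FP=2+3+3+2=10 → 28/38 = 0.7368
  cloudy: TP=6, FP=4+2+1+1=8 → 6/14 = 0.4286
  rain: TP=31, FP=3+2+5+2=12 → 31/43 = 0.7209
  snow: TP=12, FP=1+1+2+3=7 → 12/19 = 0.6316
  fog: TP=31, FP=4+2+1+1=8 → 31/39 = 0.7949
Weighted-precision = Σ (supportᵢ/N)·precisionᵢ with N=153: (40/153)·0.7368 + (13/153)·0.4286 + (39/153)·0.7209 + (22/153)·0.6316 + (39/153)·0.7949 = 0.706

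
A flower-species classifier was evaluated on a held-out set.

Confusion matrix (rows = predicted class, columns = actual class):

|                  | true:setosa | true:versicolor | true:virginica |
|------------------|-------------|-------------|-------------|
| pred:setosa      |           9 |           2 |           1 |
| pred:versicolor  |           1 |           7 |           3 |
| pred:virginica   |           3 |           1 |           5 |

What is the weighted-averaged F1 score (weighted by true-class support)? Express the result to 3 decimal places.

Per-class F1 score (2·TP/(2·TP+FP+FN)):
  setosa: TP=9, FP=2+1=3, FN=1+3=4 → 18/25 = 0.7200
  versicolor: TP=7, FP=1+3=4, FN=2+1=3 → 14/21 = 0.6667
  virginica: TP=5, FP=3+1=4, FN=1+3=4 → 10/18 = 0.5556
Weighted-F1 score = Σ (supportᵢ/N)·F1 scoreᵢ with N=32: (13/32)·0.7200 + (10/32)·0.6667 + (9/32)·0.5556 = 0.657

0.657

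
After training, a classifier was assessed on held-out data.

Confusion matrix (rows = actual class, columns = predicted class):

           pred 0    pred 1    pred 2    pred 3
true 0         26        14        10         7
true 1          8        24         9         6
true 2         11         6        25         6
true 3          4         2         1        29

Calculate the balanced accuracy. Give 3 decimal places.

Balanced accuracy = mean of per-class recall.
  0: recall = 26/57 = 0.4561
  1: recall = 24/47 = 0.5106
  2: recall = 25/48 = 0.5208
  3: recall = 29/36 = 0.8056
Mean = (0.4561 + 0.5106 + 0.5208 + 0.8056) / 4 = 0.573

0.573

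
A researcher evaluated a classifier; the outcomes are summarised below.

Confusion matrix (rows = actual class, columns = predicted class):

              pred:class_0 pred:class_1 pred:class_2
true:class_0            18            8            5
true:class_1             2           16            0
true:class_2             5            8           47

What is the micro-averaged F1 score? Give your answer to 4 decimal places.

Micro-averaging pools counts across classes: ΣTP=81, ΣFP=28, ΣFN=28.
Micro-F1 score = 2·TP/(2·TP+FP+FN) on pooled counts = 0.7431 (equals overall accuracy in single-label multiclass).

0.7431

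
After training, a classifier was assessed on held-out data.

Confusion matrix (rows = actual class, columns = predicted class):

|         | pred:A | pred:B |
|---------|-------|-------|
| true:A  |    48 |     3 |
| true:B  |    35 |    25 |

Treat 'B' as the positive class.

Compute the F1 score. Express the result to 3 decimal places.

Precision = TP/(TP+FP) = 25/28 = 0.8929
Recall = TP/(TP+FN) = 25/60 = 0.4167
F1 = 2·TP/(2·TP+FP+FN) = 50/88 = 0.568

0.568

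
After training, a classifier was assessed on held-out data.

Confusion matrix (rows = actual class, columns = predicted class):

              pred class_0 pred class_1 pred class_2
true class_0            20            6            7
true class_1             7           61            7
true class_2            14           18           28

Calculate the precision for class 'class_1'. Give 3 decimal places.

One-vs-rest for 'class_1': TP = diagonal; FP = other classes predicted 'class_1'; FN = 'class_1' predicted as other.
precision = TP/(TP+FP).
class_1: TP=61, FP=6+18=24 → 61/85 = 0.7176

0.718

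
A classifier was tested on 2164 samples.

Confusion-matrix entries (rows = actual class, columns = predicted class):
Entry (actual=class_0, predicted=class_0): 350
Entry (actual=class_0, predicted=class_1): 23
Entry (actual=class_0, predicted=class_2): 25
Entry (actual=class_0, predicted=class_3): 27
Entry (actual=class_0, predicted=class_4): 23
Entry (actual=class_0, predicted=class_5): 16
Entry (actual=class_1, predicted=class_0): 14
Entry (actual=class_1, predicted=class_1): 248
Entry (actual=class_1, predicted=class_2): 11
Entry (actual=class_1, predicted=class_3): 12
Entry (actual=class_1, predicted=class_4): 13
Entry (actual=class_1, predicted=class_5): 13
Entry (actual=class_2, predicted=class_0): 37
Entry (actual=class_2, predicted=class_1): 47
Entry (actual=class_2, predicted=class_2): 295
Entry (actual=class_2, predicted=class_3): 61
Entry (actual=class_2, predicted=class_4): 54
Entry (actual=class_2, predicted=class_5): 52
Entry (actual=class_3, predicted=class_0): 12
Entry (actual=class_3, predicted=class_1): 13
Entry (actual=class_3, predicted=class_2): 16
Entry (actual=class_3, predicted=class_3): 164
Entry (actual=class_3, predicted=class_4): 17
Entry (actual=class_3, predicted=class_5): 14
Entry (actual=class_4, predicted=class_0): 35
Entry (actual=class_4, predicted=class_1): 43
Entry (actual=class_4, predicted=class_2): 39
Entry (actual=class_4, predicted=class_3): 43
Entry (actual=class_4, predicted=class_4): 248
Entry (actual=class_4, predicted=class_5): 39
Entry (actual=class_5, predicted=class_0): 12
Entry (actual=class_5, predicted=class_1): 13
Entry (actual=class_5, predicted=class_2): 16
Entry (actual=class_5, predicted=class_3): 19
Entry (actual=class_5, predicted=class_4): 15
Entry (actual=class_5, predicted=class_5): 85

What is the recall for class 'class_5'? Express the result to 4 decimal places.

One-vs-rest for 'class_5': TP = diagonal; FP = other classes predicted 'class_5'; FN = 'class_5' predicted as other.
recall = TP/(TP+FN).
class_5: TP=85, FN=12+13+16+19+15=75 → 85/160 = 0.53125

0.5313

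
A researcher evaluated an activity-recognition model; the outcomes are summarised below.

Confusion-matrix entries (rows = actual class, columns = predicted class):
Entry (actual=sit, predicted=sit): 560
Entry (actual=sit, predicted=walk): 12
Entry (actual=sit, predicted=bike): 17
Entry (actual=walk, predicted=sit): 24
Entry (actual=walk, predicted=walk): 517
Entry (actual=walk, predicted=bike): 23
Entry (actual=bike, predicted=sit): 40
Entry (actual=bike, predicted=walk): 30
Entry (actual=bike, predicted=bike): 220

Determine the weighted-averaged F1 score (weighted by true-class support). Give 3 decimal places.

0.898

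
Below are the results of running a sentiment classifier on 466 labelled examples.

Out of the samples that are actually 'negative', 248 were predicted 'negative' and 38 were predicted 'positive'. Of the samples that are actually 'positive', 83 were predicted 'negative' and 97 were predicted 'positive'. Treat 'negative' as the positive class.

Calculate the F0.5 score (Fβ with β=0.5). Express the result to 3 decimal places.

0.770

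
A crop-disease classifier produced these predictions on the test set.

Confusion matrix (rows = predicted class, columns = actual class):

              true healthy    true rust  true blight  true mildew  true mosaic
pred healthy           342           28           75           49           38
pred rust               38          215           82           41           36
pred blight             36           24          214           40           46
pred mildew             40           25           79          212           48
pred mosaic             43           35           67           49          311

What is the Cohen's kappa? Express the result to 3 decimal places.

Observed agreement pₒ = trace/N = 1294/2213 = 0.5847
Expected agreement pₑ = Σ (rowᵢ·colᵢ)/N² = (499·532 + 327·412 + 517·360 + 391·404 + 479·505)/2213² = 0.2014
κ = (pₒ − pₑ)/(1 − pₑ) = (0.5847 − 0.2014)/(1 − 0.2014) = 0.480

0.480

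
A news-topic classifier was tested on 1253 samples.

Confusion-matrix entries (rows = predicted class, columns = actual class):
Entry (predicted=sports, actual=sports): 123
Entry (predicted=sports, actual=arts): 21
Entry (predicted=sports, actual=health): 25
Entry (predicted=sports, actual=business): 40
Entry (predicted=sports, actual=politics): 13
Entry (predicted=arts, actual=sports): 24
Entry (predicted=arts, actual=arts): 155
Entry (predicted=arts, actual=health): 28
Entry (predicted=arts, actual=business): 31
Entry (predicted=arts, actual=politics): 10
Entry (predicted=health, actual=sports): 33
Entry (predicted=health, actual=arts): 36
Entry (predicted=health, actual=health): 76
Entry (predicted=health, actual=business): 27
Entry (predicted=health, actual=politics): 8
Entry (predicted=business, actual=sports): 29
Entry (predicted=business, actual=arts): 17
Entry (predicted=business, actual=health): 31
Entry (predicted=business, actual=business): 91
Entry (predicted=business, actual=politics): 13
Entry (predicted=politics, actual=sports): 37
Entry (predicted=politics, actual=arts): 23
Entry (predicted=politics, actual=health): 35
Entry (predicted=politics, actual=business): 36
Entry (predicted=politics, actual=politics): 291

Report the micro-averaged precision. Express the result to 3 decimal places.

0.587

Micro-averaging pools counts across classes: ΣTP=736, ΣFP=517, ΣFN=517.
Micro-precision = TP/(TP+FP) on pooled counts = 0.587 (equals overall accuracy in single-label multiclass).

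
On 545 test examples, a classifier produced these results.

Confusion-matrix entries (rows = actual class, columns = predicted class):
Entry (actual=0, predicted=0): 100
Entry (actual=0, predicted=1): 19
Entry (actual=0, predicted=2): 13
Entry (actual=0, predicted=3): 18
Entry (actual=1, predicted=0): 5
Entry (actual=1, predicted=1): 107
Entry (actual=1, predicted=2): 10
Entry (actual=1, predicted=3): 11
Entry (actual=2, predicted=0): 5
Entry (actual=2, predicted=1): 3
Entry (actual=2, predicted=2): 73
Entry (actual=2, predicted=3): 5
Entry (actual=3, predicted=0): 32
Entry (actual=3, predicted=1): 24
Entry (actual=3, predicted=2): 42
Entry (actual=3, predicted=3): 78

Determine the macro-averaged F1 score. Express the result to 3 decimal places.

Per-class F1 score (2·TP/(2·TP+FP+FN)):
  0: TP=100, FP=5+5+32=42, FN=19+13+18=50 → 200/292 = 0.6849
  1: TP=107, FP=19+3+24=46, FN=5+10+11=26 → 214/286 = 0.7483
  2: TP=73, FP=13+10+42=65, FN=5+3+5=13 → 146/224 = 0.6518
  3: TP=78, FP=18+11+5=34, FN=32+24+42=98 → 156/288 = 0.5417
Macro-F1 score = mean = (0.6849 + 0.7483 + 0.6518 + 0.5417) / 4 = 0.657

0.657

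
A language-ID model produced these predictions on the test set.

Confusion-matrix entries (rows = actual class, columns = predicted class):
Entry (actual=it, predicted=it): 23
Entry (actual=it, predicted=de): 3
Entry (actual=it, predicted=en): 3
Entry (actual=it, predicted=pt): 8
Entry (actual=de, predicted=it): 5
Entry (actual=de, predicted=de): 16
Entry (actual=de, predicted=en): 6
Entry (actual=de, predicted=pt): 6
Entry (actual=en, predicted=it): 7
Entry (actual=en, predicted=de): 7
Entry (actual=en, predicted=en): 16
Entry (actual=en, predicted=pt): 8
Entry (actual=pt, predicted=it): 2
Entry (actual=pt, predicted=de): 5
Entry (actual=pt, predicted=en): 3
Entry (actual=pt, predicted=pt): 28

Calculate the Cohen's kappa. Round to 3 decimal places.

Observed agreement pₒ = trace/N = 83/146 = 0.5685
Expected agreement pₑ = Σ (rowᵢ·colᵢ)/N² = (37·37 + 33·31 + 38·28 + 38·50)/146² = 0.2513
κ = (pₒ − pₑ)/(1 − pₑ) = (0.5685 − 0.2513)/(1 − 0.2513) = 0.424

0.424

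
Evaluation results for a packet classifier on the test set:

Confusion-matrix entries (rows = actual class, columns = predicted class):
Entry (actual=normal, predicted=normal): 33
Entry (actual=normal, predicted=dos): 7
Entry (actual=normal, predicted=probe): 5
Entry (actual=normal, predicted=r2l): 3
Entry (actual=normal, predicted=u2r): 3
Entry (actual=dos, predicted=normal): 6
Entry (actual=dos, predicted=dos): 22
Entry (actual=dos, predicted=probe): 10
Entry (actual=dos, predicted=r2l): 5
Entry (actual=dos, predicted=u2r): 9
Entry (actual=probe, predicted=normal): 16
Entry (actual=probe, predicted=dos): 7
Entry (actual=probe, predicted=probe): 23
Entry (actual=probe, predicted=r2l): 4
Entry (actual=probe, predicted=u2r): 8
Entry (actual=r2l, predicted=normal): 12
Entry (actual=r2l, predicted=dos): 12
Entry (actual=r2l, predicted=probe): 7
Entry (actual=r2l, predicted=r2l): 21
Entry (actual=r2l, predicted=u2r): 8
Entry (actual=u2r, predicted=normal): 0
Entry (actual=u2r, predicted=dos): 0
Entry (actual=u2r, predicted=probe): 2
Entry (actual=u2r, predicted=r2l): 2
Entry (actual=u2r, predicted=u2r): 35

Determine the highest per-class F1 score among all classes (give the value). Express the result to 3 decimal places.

Per-class F1 score (2·TP/(2·TP+FP+FN)):
  normal: TP=33, FP=6+16+12+0=34, FN=7+5+3+3=18 → 66/118 = 0.5593
  dos: TP=22, FP=7+7+12+0=26, FN=6+10+5+9=30 → 44/100 = 0.4400
  probe: TP=23, FP=5+10+7+2=24, FN=16+7+4+8=35 → 46/105 = 0.4381
  r2l: TP=21, FP=3+5+4+2=14, FN=12+12+7+8=39 → 42/95 = 0.4421
  u2r: TP=35, FP=3+9+8+8=28, FN=0+0+2+2=4 → 70/102 = 0.6863
Highest is class 'u2r' with F1 score = 0.686.

0.686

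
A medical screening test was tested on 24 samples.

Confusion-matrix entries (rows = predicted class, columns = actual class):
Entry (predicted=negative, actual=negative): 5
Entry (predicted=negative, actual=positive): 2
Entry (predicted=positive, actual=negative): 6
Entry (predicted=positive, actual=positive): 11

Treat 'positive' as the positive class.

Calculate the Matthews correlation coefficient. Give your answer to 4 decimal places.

0.3296

MCC = (TP·TN − FP·FN) / √((TP+FP)(TP+FN)(TN+FP)(TN+FN))
Numerator = 11·5 − 6·2 = 43
Denominator = √(17·13·11·7) = √17017 = 130.4492
MCC = 43 / 130.4492 = 0.3296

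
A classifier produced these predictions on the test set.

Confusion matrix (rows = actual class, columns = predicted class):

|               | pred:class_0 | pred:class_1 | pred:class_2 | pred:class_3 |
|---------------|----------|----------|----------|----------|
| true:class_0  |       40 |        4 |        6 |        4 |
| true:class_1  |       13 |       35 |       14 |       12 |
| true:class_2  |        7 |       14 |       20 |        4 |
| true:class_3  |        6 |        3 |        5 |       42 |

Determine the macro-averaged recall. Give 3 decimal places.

Per-class recall (TP/(TP+FN)):
  class_0: TP=40, FN=4+6+4=14 → 40/54 = 0.7407
  class_1: TP=35, FN=13+14+12=39 → 35/74 = 0.4730
  class_2: TP=20, FN=7+14+4=25 → 20/45 = 0.4444
  class_3: TP=42, FN=6+3+5=14 → 42/56 = 0.7500
Macro-recall = mean = (0.7407 + 0.4730 + 0.4444 + 0.7500) / 4 = 0.602

0.602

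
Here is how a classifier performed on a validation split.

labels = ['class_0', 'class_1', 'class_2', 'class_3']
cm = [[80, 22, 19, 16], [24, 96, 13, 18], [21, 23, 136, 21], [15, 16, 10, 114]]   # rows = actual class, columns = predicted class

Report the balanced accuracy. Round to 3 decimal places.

Balanced accuracy = mean of per-class recall.
  class_0: recall = 80/137 = 0.5839
  class_1: recall = 96/151 = 0.6358
  class_2: recall = 136/201 = 0.6766
  class_3: recall = 114/155 = 0.7355
Mean = (0.5839 + 0.6358 + 0.6766 + 0.7355) / 4 = 0.658

0.658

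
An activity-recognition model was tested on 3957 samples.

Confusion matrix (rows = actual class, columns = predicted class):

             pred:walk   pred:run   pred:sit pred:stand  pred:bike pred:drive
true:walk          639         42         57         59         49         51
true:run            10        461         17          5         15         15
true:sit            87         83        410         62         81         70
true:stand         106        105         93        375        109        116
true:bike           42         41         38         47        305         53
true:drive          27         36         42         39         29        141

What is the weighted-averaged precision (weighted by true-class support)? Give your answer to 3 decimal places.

Per-class precision (TP/(TP+FP)):
  walk: TP=639, FP=10+87+106+42+27=272 → 639/911 = 0.7014
  run: TP=461, FP=42+83+105+41+36=307 → 461/768 = 0.6003
  sit: TP=410, FP=57+17+93+38+42=247 → 410/657 = 0.6240
  stand: TP=375, FP=59+5+62+47+39=212 → 375/587 = 0.6388
  bike: TP=305, FP=49+15+81+109+29=283 → 305/588 = 0.5187
  drive: TP=141, FP=51+15+70+116+53=305 → 141/446 = 0.3161
Weighted-precision = Σ (supportᵢ/N)·precisionᵢ with N=3957: (897/3957)·0.7014 + (523/3957)·0.6003 + (793/3957)·0.6240 + (904/3957)·0.6388 + (526/3957)·0.5187 + (314/3957)·0.3161 = 0.603

0.603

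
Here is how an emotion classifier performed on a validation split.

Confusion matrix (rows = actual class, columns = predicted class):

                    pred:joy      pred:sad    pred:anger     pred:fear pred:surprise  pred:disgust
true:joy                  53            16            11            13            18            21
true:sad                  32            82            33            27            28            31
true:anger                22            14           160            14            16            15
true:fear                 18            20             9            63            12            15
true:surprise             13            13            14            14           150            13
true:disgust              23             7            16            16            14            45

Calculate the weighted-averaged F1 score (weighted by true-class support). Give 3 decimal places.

Per-class F1 score (2·TP/(2·TP+FP+FN)):
  joy: TP=53, FP=32+22+18+13+23=108, FN=16+11+13+18+21=79 → 106/293 = 0.3618
  sad: TP=82, FP=16+14+20+13+7=70, FN=32+33+27+28+31=151 → 164/385 = 0.4260
  anger: TP=160, FP=11+33+9+14+16=83, FN=22+14+14+16+15=81 → 320/484 = 0.6612
  fear: TP=63, FP=13+27+14+14+16=84, FN=18+20+9+12+15=74 → 126/284 = 0.4437
  surprise: TP=150, FP=18+28+16+12+14=88, FN=13+13+14+14+13=67 → 300/455 = 0.6593
  disgust: TP=45, FP=21+31+15+15+13=95, FN=23+7+16+16+14=76 → 90/261 = 0.3448
Weighted-F1 score = Σ (supportᵢ/N)·F1 scoreᵢ with N=1081: (132/1081)·0.3618 + (233/1081)·0.4260 + (241/1081)·0.6612 + (137/1081)·0.4437 + (217/1081)·0.6593 + (121/1081)·0.3448 = 0.511

0.511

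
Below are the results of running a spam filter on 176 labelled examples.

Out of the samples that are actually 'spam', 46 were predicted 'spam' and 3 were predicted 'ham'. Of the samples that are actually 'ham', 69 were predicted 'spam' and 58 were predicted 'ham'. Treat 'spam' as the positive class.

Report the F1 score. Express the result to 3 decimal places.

Precision = TP/(TP+FP) = 46/115 = 0.4000
Recall = TP/(TP+FN) = 46/49 = 0.9388
F1 = 2·TP/(2·TP+FP+FN) = 92/164 = 0.561

0.561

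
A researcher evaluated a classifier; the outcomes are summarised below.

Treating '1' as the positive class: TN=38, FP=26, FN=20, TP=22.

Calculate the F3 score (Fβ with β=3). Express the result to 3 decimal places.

0.516

Fβ = (1+β²)·TP / ((1+β²)·TP + β²·FN + FP), with β²=9
= 10·22 / (10·22 + 9·20 + 26) = 0.516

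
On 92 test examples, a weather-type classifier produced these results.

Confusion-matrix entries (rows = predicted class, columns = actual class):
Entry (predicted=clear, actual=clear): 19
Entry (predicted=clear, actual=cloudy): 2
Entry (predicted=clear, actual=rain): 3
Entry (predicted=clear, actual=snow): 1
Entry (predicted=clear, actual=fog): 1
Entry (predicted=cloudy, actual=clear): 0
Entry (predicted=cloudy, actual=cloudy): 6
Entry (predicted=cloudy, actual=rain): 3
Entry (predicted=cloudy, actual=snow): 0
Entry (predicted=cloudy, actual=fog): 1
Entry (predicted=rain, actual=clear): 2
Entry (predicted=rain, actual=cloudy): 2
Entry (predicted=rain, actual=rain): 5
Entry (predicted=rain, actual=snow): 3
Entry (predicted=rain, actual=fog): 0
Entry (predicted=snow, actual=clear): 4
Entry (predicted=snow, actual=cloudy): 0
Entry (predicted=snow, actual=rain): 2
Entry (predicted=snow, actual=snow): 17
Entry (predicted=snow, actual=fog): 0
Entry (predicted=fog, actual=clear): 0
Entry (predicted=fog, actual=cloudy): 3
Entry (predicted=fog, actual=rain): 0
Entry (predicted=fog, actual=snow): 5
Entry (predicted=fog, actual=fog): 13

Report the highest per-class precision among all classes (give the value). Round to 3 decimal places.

0.739

Per-class precision (TP/(TP+FP)):
  clear: TP=19, FP=2+3+1+1=7 → 19/26 = 0.7308
  cloudy: TP=6, FP=0+3+0+1=4 → 6/10 = 0.6000
  rain: TP=5, FP=2+2+3+0=7 → 5/12 = 0.4167
  snow: TP=17, FP=4+0+2+0=6 → 17/23 = 0.7391
  fog: TP=13, FP=0+3+0+5=8 → 13/21 = 0.6190
Highest is class 'snow' with precision = 0.739.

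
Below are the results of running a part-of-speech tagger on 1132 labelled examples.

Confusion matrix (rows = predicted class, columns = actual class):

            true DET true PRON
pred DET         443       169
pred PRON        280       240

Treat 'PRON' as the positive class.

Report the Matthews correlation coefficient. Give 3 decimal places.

0.192

MCC = (TP·TN − FP·FN) / √((TP+FP)(TP+FN)(TN+FP)(TN+FN))
Numerator = 240·443 − 280·169 = 59000
Denominator = √(520·409·723·612) = √94105795680 = 306766.6795
MCC = 59000 / 306766.6795 = 0.192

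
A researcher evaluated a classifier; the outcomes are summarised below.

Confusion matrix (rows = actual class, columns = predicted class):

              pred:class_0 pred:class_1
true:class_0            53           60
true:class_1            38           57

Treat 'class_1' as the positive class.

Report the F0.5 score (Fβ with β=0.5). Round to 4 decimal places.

Fβ = (1+β²)·TP / ((1+β²)·TP + β²·FN + FP), with β²=1/4
= 1.25·57 / (1.25·57 + 0.25·38 + 60) = 0.5062

0.5062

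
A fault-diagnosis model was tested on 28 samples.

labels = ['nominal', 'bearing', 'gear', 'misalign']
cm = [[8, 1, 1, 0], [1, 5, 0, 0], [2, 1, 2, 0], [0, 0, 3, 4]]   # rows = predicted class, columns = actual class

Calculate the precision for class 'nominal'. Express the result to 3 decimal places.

Take TP from the diagonal, FP from the rest of the 'nominal' prediction marginal, FN from the rest of the 'nominal' actual marginal.
precision = TP/(TP+FP).
nominal: TP=8, FP=1+1+0=2 → 8/10 = 0.8000

0.800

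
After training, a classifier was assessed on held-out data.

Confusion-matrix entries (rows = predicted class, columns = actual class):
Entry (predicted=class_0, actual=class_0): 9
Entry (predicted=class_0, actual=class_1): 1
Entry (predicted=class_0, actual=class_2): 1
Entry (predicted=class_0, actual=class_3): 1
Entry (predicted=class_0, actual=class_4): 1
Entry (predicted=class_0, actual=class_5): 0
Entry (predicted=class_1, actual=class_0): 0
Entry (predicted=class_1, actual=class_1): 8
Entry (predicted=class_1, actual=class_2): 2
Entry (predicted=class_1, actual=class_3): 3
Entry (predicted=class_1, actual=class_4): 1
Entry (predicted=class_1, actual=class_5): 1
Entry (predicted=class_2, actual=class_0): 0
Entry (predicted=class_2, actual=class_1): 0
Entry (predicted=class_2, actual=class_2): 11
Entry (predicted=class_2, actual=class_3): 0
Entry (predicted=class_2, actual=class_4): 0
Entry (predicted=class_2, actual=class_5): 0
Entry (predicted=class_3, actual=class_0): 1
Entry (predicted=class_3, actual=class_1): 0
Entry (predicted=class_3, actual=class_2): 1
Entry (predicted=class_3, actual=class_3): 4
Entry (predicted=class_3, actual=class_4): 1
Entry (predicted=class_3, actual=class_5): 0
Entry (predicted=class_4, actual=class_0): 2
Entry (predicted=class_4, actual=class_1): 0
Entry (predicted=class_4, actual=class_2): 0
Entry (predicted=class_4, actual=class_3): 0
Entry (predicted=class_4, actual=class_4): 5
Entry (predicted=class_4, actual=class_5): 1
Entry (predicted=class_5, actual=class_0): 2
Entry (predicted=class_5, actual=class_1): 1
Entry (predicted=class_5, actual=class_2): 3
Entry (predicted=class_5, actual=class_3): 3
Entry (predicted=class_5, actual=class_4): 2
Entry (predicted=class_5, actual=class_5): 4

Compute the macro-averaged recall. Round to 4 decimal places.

0.5974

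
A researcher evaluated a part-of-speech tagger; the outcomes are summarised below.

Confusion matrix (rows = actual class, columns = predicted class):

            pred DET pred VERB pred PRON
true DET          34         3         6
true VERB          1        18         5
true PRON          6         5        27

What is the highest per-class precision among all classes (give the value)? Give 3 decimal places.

Per-class precision (TP/(TP+FP)):
  DET: TP=34, FP=1+6=7 → 34/41 = 0.8293
  VERB: TP=18, FP=3+5=8 → 18/26 = 0.6923
  PRON: TP=27, FP=6+5=11 → 27/38 = 0.7105
Highest is class 'DET' with precision = 0.829.

0.829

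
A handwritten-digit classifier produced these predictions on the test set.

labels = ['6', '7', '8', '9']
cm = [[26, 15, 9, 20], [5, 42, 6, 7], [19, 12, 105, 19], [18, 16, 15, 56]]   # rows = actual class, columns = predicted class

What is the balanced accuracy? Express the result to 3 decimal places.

Balanced accuracy = mean of per-class recall.
  6: recall = 26/70 = 0.3714
  7: recall = 42/60 = 0.7000
  8: recall = 105/155 = 0.6774
  9: recall = 56/105 = 0.5333
Mean = (0.3714 + 0.7000 + 0.6774 + 0.5333) / 4 = 0.571

0.571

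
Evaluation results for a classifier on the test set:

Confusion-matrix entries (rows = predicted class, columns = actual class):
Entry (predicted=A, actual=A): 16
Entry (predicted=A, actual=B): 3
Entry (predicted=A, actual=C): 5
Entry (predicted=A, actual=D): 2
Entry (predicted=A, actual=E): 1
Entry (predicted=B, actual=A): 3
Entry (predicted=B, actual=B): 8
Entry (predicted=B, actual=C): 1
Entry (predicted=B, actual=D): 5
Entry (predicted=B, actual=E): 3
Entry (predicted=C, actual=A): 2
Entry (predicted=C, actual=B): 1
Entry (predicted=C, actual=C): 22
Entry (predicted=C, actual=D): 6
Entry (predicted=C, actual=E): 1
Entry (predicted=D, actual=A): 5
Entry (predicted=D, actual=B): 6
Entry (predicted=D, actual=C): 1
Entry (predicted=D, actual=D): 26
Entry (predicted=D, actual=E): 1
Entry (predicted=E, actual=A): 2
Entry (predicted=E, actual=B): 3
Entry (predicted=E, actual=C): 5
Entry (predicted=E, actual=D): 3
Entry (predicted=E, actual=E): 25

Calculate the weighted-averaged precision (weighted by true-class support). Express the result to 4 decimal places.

Per-class precision (TP/(TP+FP)):
  A: TP=16, FP=3+5+2+1=11 → 16/27 = 0.59259
  B: TP=8, FP=3+1+5+3=12 → 8/20 = 0.40000
  C: TP=22, FP=2+1+6+1=10 → 22/32 = 0.68750
  D: TP=26, FP=5+6+1+1=13 → 26/39 = 0.66667
  E: TP=25, FP=2+3+5+3=13 → 25/38 = 0.65789
Weighted-precision = Σ (supportᵢ/N)·precisionᵢ with N=156: (28/156)·0.59259 + (21/156)·0.40000 + (34/156)·0.68750 + (42/156)·0.66667 + (31/156)·0.65789 = 0.6203

0.6203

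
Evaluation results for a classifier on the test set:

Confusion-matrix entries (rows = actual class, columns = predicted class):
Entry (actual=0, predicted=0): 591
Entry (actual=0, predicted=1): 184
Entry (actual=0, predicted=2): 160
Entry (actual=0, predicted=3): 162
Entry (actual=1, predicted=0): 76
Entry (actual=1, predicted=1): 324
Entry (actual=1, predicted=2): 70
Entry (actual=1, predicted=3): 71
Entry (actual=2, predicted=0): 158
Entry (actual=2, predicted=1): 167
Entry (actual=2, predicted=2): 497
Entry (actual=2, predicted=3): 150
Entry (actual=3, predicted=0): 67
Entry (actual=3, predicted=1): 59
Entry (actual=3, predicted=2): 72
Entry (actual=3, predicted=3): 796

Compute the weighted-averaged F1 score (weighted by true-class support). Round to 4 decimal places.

Per-class F1 score (2·TP/(2·TP+FP+FN)):
  0: TP=591, FP=76+158+67=301, FN=184+160+162=506 → 1182/1989 = 0.59427
  1: TP=324, FP=184+167+59=410, FN=76+70+71=217 → 648/1275 = 0.50824
  2: TP=497, FP=160+70+72=302, FN=158+167+150=475 → 994/1771 = 0.56126
  3: TP=796, FP=162+71+150=383, FN=67+59+72=198 → 1592/2173 = 0.73263
Weighted-F1 score = Σ (supportᵢ/N)·F1 scoreᵢ with N=3604: (1097/3604)·0.59427 + (541/3604)·0.50824 + (972/3604)·0.56126 + (994/3604)·0.73263 = 0.6106

0.6106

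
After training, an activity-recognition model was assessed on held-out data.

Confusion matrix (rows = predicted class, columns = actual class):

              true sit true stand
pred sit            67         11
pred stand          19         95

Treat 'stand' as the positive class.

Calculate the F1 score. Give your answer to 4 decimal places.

Precision = TP/(TP+FP) = 95/114 = 0.8333
Recall = TP/(TP+FN) = 95/106 = 0.8962
F1 = 2·TP/(2·TP+FP+FN) = 190/220 = 0.8636

0.8636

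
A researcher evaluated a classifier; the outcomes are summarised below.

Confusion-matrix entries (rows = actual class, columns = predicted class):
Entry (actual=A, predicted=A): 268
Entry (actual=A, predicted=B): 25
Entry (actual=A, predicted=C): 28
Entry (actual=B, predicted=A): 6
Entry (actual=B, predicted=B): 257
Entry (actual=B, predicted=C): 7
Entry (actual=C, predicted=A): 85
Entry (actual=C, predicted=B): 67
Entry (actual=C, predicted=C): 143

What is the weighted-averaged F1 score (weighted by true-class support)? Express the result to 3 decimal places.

0.740

Per-class F1 score (2·TP/(2·TP+FP+FN)):
  A: TP=268, FP=6+85=91, FN=25+28=53 → 536/680 = 0.7882
  B: TP=257, FP=25+67=92, FN=6+7=13 → 514/619 = 0.8304
  C: TP=143, FP=28+7=35, FN=85+67=152 → 286/473 = 0.6047
Weighted-F1 score = Σ (supportᵢ/N)·F1 scoreᵢ with N=886: (321/886)·0.7882 + (270/886)·0.8304 + (295/886)·0.6047 = 0.740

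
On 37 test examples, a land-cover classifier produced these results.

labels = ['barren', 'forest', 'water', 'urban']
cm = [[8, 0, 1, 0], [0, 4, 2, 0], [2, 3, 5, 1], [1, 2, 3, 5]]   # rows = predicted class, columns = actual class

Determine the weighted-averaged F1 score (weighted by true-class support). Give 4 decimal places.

0.5981

Per-class F1 score (2·TP/(2·TP+FP+FN)):
  barren: TP=8, FP=0+1+0=1, FN=0+2+1=3 → 16/20 = 0.80000
  forest: TP=4, FP=0+2+0=2, FN=0+3+2=5 → 8/15 = 0.53333
  water: TP=5, FP=2+3+1=6, FN=1+2+3=6 → 10/22 = 0.45455
  urban: TP=5, FP=1+2+3=6, FN=0+0+1=1 → 10/17 = 0.58824
Weighted-F1 score = Σ (supportᵢ/N)·F1 scoreᵢ with N=37: (11/37)·0.80000 + (9/37)·0.53333 + (11/37)·0.45455 + (6/37)·0.58824 = 0.5981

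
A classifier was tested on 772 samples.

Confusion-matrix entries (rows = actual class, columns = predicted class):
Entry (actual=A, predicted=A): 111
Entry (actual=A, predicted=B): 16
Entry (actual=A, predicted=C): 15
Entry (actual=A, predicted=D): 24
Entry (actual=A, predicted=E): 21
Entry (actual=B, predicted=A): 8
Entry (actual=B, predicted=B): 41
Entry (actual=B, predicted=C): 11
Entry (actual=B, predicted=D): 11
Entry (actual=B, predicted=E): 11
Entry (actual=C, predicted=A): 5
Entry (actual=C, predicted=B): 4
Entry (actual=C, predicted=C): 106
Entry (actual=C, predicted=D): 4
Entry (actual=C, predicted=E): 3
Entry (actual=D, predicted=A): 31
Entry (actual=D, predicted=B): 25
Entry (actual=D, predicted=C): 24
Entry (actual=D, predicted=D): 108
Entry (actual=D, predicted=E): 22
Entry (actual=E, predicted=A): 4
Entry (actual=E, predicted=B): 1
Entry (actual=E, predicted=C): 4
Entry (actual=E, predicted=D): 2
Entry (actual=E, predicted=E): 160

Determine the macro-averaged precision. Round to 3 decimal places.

0.659

Per-class precision (TP/(TP+FP)):
  A: TP=111, FP=8+5+31+4=48 → 111/159 = 0.6981
  B: TP=41, FP=16+4+25+1=46 → 41/87 = 0.4713
  C: TP=106, FP=15+11+24+4=54 → 106/160 = 0.6625
  D: TP=108, FP=24+11+4+2=41 → 108/149 = 0.7248
  E: TP=160, FP=21+11+3+22=57 → 160/217 = 0.7373
Macro-precision = mean = (0.6981 + 0.4713 + 0.6625 + 0.7248 + 0.7373) / 5 = 0.659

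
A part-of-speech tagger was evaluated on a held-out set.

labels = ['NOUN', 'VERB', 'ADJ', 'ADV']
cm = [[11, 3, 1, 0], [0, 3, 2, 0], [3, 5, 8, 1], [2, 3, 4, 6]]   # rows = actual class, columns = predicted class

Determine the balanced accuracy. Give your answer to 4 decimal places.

0.5510

Balanced accuracy = mean of per-class recall.
  NOUN: recall = 11/15 = 0.73333
  VERB: recall = 3/5 = 0.60000
  ADJ: recall = 8/17 = 0.47059
  ADV: recall = 6/15 = 0.40000
Mean = (0.73333 + 0.60000 + 0.47059 + 0.40000) / 4 = 0.5510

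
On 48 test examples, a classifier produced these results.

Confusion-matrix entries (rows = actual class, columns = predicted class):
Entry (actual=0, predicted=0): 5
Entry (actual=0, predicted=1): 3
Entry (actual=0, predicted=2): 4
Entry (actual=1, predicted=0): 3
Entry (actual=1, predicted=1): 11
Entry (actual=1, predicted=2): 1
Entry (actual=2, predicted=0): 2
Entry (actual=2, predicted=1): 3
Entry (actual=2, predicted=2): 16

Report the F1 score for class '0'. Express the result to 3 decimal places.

0.455

F1 score = 2·TP/(2·TP+FP+FN).
0: TP=5, FP=3+2=5, FN=3+4=7 → 10/22 = 0.4545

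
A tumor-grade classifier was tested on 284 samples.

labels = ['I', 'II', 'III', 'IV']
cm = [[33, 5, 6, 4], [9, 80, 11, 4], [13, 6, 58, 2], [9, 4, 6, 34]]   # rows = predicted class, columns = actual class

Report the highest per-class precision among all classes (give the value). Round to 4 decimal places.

Per-class precision (TP/(TP+FP)):
  I: TP=33, FP=5+6+4=15 → 33/48 = 0.68750
  II: TP=80, FP=9+11+4=24 → 80/104 = 0.76923
  III: TP=58, FP=13+6+2=21 → 58/79 = 0.73418
  IV: TP=34, FP=9+4+6=19 → 34/53 = 0.64151
Highest is class 'II' with precision = 0.7692.

0.7692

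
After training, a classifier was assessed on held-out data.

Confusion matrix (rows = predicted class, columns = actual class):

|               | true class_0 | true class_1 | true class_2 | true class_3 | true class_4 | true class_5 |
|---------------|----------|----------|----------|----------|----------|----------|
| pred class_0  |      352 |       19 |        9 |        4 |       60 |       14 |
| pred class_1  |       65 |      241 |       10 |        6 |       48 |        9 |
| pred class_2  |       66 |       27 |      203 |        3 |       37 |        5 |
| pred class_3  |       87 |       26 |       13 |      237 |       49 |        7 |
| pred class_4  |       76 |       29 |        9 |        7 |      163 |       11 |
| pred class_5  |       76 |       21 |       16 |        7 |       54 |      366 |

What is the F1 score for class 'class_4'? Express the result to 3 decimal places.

One-vs-rest for 'class_4': TP = diagonal; FP = other classes predicted 'class_4'; FN = 'class_4' predicted as other.
F1 score = 2·TP/(2·TP+FP+FN).
class_4: TP=163, FP=76+29+9+7+11=132, FN=60+48+37+49+54=248 → 326/706 = 0.4618

0.462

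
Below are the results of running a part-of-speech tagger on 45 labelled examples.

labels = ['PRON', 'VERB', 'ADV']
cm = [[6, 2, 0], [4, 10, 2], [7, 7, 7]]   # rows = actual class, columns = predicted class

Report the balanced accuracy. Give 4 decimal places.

0.5694

Balanced accuracy = mean of per-class recall.
  PRON: recall = 6/8 = 0.75000
  VERB: recall = 10/16 = 0.62500
  ADV: recall = 7/21 = 0.33333
Mean = (0.75000 + 0.62500 + 0.33333) / 3 = 0.5694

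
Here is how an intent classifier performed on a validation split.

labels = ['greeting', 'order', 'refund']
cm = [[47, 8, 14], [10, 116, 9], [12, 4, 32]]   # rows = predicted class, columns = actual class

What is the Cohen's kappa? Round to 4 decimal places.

0.6300

Observed agreement pₒ = trace/N = 195/252 = 0.77381
Expected agreement pₑ = Σ (rowᵢ·colᵢ)/N² = (69·69 + 128·135 + 55·48)/252² = 0.38865
κ = (pₒ − pₑ)/(1 − pₑ) = (0.77381 − 0.38865)/(1 − 0.38865) = 0.6300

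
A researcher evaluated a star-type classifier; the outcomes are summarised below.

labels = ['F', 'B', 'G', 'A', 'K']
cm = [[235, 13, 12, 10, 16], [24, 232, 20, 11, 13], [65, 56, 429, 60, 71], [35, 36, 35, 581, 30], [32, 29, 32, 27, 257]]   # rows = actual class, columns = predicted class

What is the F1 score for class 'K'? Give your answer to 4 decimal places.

Treat 'K' as positive and all other classes as negative.
F1 score = 2·TP/(2·TP+FP+FN).
K: TP=257, FP=16+13+71+30=130, FN=32+29+32+27=120 → 514/764 = 0.67277

0.6728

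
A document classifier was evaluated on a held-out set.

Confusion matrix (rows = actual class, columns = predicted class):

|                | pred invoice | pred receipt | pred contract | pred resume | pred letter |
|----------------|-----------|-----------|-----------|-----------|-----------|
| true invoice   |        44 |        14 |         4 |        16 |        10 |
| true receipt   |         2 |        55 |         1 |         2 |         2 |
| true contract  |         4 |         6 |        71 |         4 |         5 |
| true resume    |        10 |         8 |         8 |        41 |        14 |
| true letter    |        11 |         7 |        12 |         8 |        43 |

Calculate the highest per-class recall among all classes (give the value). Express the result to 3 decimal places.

Per-class recall (TP/(TP+FN)):
  invoice: TP=44, FN=14+4+16+10=44 → 44/88 = 0.5000
  receipt: TP=55, FN=2+1+2+2=7 → 55/62 = 0.8871
  contract: TP=71, FN=4+6+4+5=19 → 71/90 = 0.7889
  resume: TP=41, FN=10+8+8+14=40 → 41/81 = 0.5062
  letter: TP=43, FN=11+7+12+8=38 → 43/81 = 0.5309
Highest is class 'receipt' with recall = 0.887.

0.887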